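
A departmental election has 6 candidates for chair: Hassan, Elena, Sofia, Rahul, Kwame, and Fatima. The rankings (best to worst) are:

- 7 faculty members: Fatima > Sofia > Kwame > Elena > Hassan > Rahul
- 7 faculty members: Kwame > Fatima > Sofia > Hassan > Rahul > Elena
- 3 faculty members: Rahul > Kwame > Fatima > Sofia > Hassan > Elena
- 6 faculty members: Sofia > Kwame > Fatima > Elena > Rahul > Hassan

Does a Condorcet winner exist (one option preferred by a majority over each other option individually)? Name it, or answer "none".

none

Checking pairwise contests:
Elena beats Hassan 13–10.
Sofia beats Elena 23–0.
Fatima beats Sofia 17–6.
Hassan beats Rahul 14–9.
Sofia beats Kwame 13–10.
Kwame beats Fatima 16–7.
Every option loses at least one head-to-head, so there is no Condorcet winner.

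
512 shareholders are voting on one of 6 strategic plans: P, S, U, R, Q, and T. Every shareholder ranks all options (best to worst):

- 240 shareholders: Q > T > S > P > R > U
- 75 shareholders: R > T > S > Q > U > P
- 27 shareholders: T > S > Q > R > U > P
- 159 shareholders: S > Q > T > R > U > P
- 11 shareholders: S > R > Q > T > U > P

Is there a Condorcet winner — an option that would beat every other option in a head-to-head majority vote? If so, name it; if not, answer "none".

none

Checking pairwise contests:
S beats P 512–0.
T beats S 342–170.
S beats U 512–0.
S beats R 437–75.
S beats Q 272–240.
Q beats T 410–102.
Every option loses at least one head-to-head, so there is no Condorcet winner.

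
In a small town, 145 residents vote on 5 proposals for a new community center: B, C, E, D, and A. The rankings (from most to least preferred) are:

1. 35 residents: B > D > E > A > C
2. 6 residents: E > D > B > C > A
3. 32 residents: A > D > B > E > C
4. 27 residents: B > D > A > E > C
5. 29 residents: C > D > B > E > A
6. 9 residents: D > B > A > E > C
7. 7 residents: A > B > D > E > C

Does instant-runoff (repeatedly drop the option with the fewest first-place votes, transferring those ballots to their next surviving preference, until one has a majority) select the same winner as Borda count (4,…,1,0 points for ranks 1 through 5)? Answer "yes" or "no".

Instant-runoff — R1 B 62, C 29, E 6, D 9, A 39 (E out); R2 B 62, C 29, D 15, A 39 (D out); R3 B 77, C 29, A 39 (B winner). Winner: B.
Borda — scores: B 430, C 122, E 198, D 437, A 263. Winner: D.
The two methods disagree.

no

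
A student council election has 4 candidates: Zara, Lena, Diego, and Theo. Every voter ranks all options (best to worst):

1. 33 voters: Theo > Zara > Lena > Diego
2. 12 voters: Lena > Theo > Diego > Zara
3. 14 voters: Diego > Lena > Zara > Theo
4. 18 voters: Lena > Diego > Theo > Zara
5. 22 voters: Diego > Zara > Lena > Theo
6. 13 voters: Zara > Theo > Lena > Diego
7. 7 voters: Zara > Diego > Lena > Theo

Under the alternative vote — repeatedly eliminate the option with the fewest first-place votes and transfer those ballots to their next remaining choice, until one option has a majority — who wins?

Diego

Round 1: Zara 20, Lena 30, Diego 36, Theo 33. Eliminate Zara.
Round 2: Lena 30, Diego 43, Theo 46. Eliminate Lena.
Round 3: Diego 61, Theo 58. Diego has a majority.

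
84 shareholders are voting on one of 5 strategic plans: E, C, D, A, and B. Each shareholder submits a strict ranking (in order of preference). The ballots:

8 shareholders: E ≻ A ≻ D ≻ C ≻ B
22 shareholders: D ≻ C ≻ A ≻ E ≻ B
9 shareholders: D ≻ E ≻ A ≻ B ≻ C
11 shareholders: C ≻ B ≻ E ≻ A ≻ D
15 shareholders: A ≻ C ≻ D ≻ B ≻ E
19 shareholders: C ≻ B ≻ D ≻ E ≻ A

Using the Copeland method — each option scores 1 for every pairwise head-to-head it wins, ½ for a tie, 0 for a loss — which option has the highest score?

C

E: beats A; loses to C, D, and B → score 1.
C: beats E, D, A, and B → score 4.
D: beats E, A, and B; loses to C → score 3.
A: beats B; loses to E, C, and D → score 1.
B: beats E; loses to C, D, and A → score 1.
C has the best pairwise record.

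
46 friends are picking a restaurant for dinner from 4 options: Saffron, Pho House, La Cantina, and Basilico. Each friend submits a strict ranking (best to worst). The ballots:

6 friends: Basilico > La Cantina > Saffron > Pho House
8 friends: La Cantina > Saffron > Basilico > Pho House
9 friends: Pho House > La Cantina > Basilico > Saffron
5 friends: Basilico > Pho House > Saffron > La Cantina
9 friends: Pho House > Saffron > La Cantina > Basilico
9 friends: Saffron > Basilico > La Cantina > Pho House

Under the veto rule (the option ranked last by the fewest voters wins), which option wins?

La Cantina

Last-place votes: Saffron 9, Pho House 23, La Cantina 5, Basilico 9.
La Cantina is ranked last by the fewest voters, so La Cantina wins.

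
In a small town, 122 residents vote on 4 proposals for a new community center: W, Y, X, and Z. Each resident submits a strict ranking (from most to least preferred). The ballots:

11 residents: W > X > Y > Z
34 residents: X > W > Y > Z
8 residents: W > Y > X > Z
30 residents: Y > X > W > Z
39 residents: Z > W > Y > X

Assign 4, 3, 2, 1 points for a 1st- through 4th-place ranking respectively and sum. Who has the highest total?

W

W: 11·4 + 34·3 + 8·4 + 30·2 + 39·3 = 355
Y: 11·2 + 34·2 + 8·3 + 30·4 + 39·2 = 312
X: 11·3 + 34·4 + 8·2 + 30·3 + 39·1 = 314
Z: 11·1 + 34·1 + 8·1 + 30·1 + 39·4 = 239
W has the highest Borda score (355).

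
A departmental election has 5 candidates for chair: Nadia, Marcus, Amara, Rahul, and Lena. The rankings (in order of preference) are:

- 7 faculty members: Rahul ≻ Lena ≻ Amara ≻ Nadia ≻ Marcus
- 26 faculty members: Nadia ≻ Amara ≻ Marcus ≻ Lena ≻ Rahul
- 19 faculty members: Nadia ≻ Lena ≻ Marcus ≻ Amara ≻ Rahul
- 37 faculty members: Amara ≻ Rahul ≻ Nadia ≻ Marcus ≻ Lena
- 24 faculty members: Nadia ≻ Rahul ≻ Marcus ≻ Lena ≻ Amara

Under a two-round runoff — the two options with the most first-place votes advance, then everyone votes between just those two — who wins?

Nadia

Round 1 first-place votes: Nadia 69, Marcus 0, Amara 37, Rahul 7, Lena 0.
Nadia and Amara advance.
Runoff: Nadia is preferred to Amara by 69 voters; Amara by 44.
Nadia wins the runoff.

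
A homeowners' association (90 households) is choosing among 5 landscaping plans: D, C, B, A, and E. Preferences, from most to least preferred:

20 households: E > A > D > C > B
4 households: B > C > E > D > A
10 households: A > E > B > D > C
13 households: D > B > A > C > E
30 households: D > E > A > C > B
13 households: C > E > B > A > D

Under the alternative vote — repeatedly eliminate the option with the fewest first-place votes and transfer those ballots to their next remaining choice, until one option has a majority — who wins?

Round 1: D 43, C 13, B 4, A 10, E 20. Eliminate B.
Round 2: D 43, C 17, A 10, E 20. Eliminate A.
Round 3: D 43, C 17, E 30. Eliminate C.
Round 4: D 43, E 47. E has a majority.

E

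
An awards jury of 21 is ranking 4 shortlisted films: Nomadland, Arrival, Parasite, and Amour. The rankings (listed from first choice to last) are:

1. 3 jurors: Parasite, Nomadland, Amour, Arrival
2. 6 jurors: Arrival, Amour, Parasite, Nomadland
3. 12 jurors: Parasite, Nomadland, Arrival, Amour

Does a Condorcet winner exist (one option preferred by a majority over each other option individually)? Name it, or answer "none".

Parasite

Parasite vs Nomadland: 21–0 for Parasite.
Parasite vs Arrival: 15–6 for Parasite.
Parasite vs Amour: 15–6 for Parasite.
Parasite beats every other option head-to-head.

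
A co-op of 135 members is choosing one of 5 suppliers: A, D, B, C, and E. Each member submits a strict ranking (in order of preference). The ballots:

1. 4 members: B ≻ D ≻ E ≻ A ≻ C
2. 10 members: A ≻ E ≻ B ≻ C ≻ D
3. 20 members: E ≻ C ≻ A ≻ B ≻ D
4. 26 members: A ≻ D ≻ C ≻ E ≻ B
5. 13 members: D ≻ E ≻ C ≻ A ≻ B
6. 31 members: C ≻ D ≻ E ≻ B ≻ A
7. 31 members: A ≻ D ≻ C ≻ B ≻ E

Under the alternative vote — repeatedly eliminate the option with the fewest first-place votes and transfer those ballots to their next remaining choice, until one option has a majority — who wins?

Round 1: A 67, D 13, B 4, C 31, E 20. Eliminate B.
Round 2: A 67, D 17, C 31, E 20. Eliminate D.
Round 3: A 67, C 31, E 37. Eliminate C.
Round 4: A 67, E 68. E has a majority.

E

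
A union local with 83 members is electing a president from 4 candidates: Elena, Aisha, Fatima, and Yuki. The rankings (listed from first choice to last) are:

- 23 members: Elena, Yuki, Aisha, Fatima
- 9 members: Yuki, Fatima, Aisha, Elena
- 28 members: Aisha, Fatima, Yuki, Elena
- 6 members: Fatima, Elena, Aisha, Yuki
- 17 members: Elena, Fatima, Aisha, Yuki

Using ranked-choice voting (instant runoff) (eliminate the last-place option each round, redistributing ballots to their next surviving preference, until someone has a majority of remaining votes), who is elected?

Round 1: Elena 40, Aisha 28, Fatima 6, Yuki 9. Eliminate Fatima.
Round 2: Elena 46, Aisha 28, Yuki 9. Elena has a majority.

Elena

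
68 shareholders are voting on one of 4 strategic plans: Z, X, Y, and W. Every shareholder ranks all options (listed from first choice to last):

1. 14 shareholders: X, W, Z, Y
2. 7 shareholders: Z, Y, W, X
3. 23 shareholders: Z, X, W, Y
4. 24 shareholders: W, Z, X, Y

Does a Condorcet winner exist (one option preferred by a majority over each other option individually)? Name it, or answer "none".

none

Checking pairwise contests:
W beats Z 38–30.
Z beats X 54–14.
Z beats Y 68–0.
X beats W 37–31.
Every option loses at least one head-to-head, so there is no Condorcet winner.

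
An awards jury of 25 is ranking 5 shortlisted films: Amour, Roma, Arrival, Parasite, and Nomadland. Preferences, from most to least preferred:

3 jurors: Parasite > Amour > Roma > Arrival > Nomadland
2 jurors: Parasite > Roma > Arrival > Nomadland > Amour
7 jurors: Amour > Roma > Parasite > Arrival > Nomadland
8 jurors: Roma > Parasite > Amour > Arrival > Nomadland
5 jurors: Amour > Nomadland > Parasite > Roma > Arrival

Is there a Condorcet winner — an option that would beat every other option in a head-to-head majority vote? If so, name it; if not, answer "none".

none

Checking pairwise contests:
Parasite beats Amour 13–12.
Amour beats Roma 15–10.
Amour beats Arrival 23–2.
Roma beats Parasite 15–10.
Amour beats Nomadland 23–2.
Every option loses at least one head-to-head, so there is no Condorcet winner.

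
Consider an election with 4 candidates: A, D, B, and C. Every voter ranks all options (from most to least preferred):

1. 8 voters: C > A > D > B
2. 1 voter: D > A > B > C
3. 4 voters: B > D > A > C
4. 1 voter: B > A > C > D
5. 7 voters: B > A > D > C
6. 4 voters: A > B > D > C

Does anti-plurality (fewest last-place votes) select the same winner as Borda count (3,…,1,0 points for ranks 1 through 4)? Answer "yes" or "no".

Anti-plurality — last-place votes: A 0, D 1, B 8, C 16. Winner: A.
Borda — scores: A 50, D 30, B 45, C 25. Winner: A.
The two methods agree.

yes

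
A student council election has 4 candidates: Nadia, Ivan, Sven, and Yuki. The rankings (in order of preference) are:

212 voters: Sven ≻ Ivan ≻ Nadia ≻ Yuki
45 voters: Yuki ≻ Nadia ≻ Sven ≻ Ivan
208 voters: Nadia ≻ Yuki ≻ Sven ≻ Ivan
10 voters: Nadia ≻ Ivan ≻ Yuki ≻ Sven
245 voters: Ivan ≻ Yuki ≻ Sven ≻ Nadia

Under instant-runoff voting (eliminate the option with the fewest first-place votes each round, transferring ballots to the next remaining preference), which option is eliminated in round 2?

Round 1: Nadia 218, Ivan 245, Sven 212, Yuki 45. Eliminate Yuki.
Round 2: Nadia 263, Ivan 245, Sven 212. Eliminate Sven.

Sven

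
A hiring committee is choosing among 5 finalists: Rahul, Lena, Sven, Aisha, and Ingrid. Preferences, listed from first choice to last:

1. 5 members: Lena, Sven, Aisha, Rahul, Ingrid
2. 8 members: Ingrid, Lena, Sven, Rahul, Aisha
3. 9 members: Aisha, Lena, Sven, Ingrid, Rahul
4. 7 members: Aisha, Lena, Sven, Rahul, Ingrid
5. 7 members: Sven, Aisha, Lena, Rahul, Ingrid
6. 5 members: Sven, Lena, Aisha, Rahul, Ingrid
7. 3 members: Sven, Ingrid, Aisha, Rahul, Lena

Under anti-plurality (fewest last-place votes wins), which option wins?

Last-place votes: Rahul 9, Lena 3, Sven 0, Aisha 8, Ingrid 24.
Sven is ranked last by the fewest voters, so Sven wins.

Sven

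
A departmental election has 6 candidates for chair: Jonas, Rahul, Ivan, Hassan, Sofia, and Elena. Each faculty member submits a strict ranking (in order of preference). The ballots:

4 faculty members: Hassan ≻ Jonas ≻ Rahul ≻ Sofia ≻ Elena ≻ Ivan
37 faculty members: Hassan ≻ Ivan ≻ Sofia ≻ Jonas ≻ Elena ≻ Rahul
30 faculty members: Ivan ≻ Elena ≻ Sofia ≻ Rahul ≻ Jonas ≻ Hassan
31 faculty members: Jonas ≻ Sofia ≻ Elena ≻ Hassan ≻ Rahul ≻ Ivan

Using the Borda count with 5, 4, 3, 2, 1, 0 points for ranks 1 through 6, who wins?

Sofia

Jonas: 4·4 + 37·2 + 30·1 + 31·5 = 275
Rahul: 4·3 + 37·0 + 30·2 + 31·1 = 103
Ivan: 4·0 + 37·4 + 30·5 + 31·0 = 298
Hassan: 4·5 + 37·5 + 30·0 + 31·2 = 267
Sofia: 4·2 + 37·3 + 30·3 + 31·4 = 333
Elena: 4·1 + 37·1 + 30·4 + 31·3 = 254
Sofia has the highest Borda score (333).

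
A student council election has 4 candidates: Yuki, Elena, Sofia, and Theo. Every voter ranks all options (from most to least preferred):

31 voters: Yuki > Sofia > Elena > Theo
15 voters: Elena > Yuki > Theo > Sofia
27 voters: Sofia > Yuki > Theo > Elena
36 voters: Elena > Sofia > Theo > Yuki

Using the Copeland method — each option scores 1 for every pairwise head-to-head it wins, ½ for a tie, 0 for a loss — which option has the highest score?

Sofia

Yuki: beats Elena and Theo; loses to Sofia → score 2.
Elena: beats Theo; loses to Yuki and Sofia → score 1.
Sofia: beats Yuki, Elena, and Theo → score 3.
Theo: loses to Yuki, Elena, and Sofia → score 0.
Sofia has the best pairwise record.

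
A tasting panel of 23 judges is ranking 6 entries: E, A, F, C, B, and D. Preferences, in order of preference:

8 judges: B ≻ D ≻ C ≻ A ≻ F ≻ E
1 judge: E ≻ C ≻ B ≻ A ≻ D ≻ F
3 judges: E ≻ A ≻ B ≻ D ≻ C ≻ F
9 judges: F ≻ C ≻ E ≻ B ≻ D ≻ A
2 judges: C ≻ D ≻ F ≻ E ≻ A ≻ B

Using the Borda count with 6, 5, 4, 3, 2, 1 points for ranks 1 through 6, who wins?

E: 8·1 + 1·6 + 3·6 + 9·4 + 2·3 = 74
A: 8·3 + 1·3 + 3·5 + 9·1 + 2·2 = 55
F: 8·2 + 1·1 + 3·1 + 9·6 + 2·4 = 82
C: 8·4 + 1·5 + 3·2 + 9·5 + 2·6 = 100
B: 8·6 + 1·4 + 3·4 + 9·3 + 2·1 = 93
D: 8·5 + 1·2 + 3·3 + 9·2 + 2·5 = 79
C has the highest Borda score (100).

C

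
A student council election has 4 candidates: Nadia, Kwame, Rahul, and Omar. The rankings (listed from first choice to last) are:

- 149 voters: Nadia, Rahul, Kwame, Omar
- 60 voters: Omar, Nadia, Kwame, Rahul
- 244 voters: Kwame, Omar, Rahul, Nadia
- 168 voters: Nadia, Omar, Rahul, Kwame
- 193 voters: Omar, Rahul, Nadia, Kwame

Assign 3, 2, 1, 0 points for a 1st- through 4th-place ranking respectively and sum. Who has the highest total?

Omar

Nadia: 149·3 + 60·2 + 244·0 + 168·3 + 193·1 = 1264
Kwame: 149·1 + 60·1 + 244·3 + 168·0 + 193·0 = 941
Rahul: 149·2 + 60·0 + 244·1 + 168·1 + 193·2 = 1096
Omar: 149·0 + 60·3 + 244·2 + 168·2 + 193·3 = 1583
Omar has the highest Borda score (1583).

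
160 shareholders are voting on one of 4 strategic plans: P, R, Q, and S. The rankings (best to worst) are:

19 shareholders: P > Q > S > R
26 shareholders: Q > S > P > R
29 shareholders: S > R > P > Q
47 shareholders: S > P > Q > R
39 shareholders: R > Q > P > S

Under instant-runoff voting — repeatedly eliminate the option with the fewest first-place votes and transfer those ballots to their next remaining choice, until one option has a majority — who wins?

Q

Round 1: P 19, R 39, Q 26, S 76. Eliminate P.
Round 2: R 39, Q 45, S 76. Eliminate R.
Round 3: Q 84, S 76. Q has a majority.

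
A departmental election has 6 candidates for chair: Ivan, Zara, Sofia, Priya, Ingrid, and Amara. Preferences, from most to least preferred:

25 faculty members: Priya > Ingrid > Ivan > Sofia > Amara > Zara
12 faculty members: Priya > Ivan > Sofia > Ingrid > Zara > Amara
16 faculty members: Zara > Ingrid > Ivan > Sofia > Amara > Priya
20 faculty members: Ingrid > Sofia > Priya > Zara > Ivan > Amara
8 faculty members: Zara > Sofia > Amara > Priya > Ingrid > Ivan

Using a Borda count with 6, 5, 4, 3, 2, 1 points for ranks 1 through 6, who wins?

Ingrid

Ivan: 25·4 + 12·5 + 16·4 + 20·2 + 8·1 = 272
Zara: 25·1 + 12·2 + 16·6 + 20·3 + 8·6 = 253
Sofia: 25·3 + 12·4 + 16·3 + 20·5 + 8·5 = 311
Priya: 25·6 + 12·6 + 16·1 + 20·4 + 8·3 = 342
Ingrid: 25·5 + 12·3 + 16·5 + 20·6 + 8·2 = 377
Amara: 25·2 + 12·1 + 16·2 + 20·1 + 8·4 = 146
Ingrid has the highest Borda score (377).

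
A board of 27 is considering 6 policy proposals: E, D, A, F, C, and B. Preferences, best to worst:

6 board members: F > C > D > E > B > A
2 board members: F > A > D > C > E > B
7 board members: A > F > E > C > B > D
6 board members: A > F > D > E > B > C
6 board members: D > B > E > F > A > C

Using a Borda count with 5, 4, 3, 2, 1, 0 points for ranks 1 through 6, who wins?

E: 6·2 + 2·1 + 7·3 + 6·2 + 6·3 = 65
D: 6·3 + 2·3 + 7·0 + 6·3 + 6·5 = 72
A: 6·0 + 2·4 + 7·5 + 6·5 + 6·1 = 79
F: 6·5 + 2·5 + 7·4 + 6·4 + 6·2 = 104
C: 6·4 + 2·2 + 7·2 + 6·0 + 6·0 = 42
B: 6·1 + 2·0 + 7·1 + 6·1 + 6·4 = 43
F has the highest Borda score (104).

F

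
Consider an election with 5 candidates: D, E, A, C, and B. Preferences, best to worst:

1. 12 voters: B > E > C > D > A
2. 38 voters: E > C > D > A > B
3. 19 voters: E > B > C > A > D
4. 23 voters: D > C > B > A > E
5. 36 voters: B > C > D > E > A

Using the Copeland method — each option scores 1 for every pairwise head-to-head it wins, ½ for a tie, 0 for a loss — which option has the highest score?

B

D: beats A; loses to E, C, and B → score 1.
E: beats D, A, and C; loses to B → score 3.
A: loses to D, E, C, and B → score 0.
C: beats D and A; loses to E and B → score 2.
B: beats D, E, A, and C → score 4.
B has the best pairwise record.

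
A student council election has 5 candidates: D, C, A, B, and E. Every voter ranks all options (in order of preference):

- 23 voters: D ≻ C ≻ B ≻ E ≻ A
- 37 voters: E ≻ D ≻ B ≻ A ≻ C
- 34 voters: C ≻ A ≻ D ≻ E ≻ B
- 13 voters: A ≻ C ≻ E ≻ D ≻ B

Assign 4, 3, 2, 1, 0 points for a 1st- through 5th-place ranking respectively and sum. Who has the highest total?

D: 23·4 + 37·3 + 34·2 + 13·1 = 284
C: 23·3 + 37·0 + 34·4 + 13·3 = 244
A: 23·0 + 37·1 + 34·3 + 13·4 = 191
B: 23·2 + 37·2 + 34·0 + 13·0 = 120
E: 23·1 + 37·4 + 34·1 + 13·2 = 231
D has the highest Borda score (284).

D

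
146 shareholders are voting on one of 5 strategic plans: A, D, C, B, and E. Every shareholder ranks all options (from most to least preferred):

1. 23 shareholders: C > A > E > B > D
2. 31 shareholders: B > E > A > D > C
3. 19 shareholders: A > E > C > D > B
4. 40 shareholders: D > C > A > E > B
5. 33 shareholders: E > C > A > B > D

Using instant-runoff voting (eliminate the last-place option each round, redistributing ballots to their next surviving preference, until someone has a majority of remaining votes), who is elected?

E

Round 1: A 19, D 40, C 23, B 31, E 33. Eliminate A.
Round 2: D 40, C 23, B 31, E 52. Eliminate C.
Round 3: D 40, B 31, E 75. E has a majority.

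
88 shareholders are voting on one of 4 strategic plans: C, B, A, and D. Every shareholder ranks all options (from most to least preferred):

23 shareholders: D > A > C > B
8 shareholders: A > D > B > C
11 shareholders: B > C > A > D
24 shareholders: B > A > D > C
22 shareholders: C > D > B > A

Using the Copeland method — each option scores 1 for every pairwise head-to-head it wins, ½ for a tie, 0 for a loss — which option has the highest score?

C: beats B; loses to A and D → score 1.
B: beats A; loses to C and D → score 1.
A: beats C; loses to B and D → score 1.
D: beats C, B, and A → score 3.
D has the best pairwise record.

D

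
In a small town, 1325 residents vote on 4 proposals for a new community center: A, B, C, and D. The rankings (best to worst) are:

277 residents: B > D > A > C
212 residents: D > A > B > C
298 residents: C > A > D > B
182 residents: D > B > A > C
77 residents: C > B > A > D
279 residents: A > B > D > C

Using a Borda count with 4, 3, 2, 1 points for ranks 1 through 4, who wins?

A

A: 277·2 + 212·3 + 298·3 + 182·2 + 77·2 + 279·4 = 3718
B: 277·4 + 212·2 + 298·1 + 182·3 + 77·3 + 279·3 = 3444
C: 277·1 + 212·1 + 298·4 + 182·1 + 77·4 + 279·1 = 2450
D: 277·3 + 212·4 + 298·2 + 182·4 + 77·1 + 279·2 = 3638
A has the highest Borda score (3718).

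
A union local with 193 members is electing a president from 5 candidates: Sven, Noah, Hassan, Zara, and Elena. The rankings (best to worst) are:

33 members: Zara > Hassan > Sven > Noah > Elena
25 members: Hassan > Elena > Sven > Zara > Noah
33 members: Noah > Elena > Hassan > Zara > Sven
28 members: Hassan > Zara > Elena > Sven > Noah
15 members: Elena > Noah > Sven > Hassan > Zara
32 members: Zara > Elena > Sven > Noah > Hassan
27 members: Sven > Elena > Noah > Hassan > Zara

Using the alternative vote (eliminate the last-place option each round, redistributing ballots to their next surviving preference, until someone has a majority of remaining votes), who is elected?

Round 1: Sven 27, Noah 33, Hassan 53, Zara 65, Elena 15. Eliminate Elena.
Round 2: Sven 27, Noah 48, Hassan 53, Zara 65. Eliminate Sven.
Round 3: Noah 75, Hassan 53, Zara 65. Eliminate Hassan.
Round 4: Noah 75, Zara 118. Zara has a majority.

Zara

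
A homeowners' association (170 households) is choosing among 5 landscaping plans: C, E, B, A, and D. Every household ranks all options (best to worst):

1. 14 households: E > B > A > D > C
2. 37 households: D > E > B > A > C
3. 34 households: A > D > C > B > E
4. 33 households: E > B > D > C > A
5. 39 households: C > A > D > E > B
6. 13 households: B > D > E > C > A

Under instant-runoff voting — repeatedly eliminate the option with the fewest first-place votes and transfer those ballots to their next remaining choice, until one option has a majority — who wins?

Round 1: C 39, E 47, B 13, A 34, D 37. Eliminate B.
Round 2: C 39, E 47, A 34, D 50. Eliminate A.
Round 3: C 39, E 47, D 84. Eliminate C.
Round 4: E 47, D 123. D has a majority.

D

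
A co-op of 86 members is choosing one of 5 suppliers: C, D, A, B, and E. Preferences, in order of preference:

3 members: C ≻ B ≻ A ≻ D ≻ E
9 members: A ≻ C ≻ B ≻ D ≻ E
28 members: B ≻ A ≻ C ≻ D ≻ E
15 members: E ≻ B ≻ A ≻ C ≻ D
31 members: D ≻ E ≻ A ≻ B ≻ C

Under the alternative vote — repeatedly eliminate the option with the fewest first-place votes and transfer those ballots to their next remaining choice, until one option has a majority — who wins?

B

Round 1: C 3, D 31, A 9, B 28, E 15. Eliminate C.
Round 2: D 31, A 9, B 31, E 15. Eliminate A.
Round 3: D 31, B 40, E 15. Eliminate E.
Round 4: D 31, B 55. B has a majority.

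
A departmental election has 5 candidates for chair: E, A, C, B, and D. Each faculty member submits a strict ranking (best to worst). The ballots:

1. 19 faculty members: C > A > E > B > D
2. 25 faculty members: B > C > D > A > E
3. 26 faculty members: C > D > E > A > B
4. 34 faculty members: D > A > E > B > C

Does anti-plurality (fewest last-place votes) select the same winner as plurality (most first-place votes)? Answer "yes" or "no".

Anti-plurality — last-place votes: E 25, A 0, C 34, B 26, D 19. Winner: A.
Plurality — first-place votes: E 0, A 0, C 45, B 25, D 34. Winner: C.
The two methods disagree.

no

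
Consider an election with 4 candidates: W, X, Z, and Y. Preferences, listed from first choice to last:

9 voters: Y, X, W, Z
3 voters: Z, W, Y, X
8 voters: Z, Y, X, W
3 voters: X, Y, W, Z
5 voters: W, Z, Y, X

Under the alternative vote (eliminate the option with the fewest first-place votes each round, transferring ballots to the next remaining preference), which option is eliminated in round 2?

Round 1: W 5, X 3, Z 11, Y 9. Eliminate X.
Round 2: W 5, Z 11, Y 12. Eliminate W.

W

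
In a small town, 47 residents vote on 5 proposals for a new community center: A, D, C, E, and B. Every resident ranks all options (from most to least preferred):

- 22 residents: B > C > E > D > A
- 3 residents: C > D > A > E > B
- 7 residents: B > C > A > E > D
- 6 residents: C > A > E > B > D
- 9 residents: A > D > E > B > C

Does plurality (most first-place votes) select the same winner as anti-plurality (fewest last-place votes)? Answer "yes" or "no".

Plurality — first-place votes: A 9, D 0, C 9, E 0, B 29. Winner: B.
Anti-plurality — last-place votes: A 22, D 13, C 9, E 0, B 3. Winner: E.
The two methods disagree.

no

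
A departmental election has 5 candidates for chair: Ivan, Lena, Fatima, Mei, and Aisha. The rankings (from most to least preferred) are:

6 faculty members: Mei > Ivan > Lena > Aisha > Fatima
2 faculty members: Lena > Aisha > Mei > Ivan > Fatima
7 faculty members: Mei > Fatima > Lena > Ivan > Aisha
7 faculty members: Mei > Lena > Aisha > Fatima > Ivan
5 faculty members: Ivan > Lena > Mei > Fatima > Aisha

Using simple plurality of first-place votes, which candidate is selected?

First-place votes: Ivan 5, Lena 2, Fatima 0, Mei 20, Aisha 0.
Mei has the most first-place votes.

Mei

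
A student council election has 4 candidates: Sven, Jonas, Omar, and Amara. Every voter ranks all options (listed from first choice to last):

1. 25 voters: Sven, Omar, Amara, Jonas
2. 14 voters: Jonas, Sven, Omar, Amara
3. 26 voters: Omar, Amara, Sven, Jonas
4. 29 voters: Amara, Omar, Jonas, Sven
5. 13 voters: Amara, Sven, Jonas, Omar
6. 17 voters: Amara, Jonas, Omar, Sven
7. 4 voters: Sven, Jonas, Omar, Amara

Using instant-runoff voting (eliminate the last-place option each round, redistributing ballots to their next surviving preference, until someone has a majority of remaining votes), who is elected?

Round 1: Sven 29, Jonas 14, Omar 26, Amara 59. Eliminate Jonas.
Round 2: Sven 43, Omar 26, Amara 59. Eliminate Omar.
Round 3: Sven 43, Amara 85. Amara has a majority.

Amara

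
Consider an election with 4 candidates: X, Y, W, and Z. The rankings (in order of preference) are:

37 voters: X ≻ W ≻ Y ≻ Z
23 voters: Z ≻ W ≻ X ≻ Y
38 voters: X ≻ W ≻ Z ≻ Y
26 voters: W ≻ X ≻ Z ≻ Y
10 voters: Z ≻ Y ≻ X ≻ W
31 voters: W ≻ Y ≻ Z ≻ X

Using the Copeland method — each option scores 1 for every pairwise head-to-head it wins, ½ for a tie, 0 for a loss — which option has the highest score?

X

X: beats Y, W, and Z → score 3.
Y: loses to X, W, and Z → score 0.
W: beats Y and Z; loses to X → score 2.
Z: beats Y; loses to X and W → score 1.
X has the best pairwise record.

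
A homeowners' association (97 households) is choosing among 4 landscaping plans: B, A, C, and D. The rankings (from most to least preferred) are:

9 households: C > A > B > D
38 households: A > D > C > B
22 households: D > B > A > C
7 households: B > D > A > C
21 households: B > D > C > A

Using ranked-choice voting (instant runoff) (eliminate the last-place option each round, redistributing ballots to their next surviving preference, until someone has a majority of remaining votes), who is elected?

Round 1: B 28, A 38, C 9, D 22. Eliminate C.
Round 2: B 28, A 47, D 22. Eliminate D.
Round 3: B 50, A 47. B has a majority.

B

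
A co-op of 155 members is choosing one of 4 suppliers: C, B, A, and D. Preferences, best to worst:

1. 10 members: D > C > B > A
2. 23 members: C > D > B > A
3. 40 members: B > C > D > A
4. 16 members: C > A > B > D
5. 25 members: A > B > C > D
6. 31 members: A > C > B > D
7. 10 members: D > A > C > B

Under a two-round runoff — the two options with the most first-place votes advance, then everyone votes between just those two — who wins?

Round 1 first-place votes: C 39, B 40, A 56, D 20.
A and B advance.
Runoff: A is preferred to B by 82 voters; B by 73.
A wins the runoff.

A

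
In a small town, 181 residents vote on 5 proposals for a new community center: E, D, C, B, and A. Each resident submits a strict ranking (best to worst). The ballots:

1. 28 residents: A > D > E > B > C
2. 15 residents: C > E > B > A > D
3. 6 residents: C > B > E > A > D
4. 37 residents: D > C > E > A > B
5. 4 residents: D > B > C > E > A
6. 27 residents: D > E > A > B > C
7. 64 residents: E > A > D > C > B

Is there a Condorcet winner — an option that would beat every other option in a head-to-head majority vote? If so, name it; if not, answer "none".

Checking pairwise contests:
D beats E 96–85.
A beats D 113–68.
E beats C 119–62.
E beats B 171–10.
E beats A 153–28.
Every option loses at least one head-to-head, so there is no Condorcet winner.

none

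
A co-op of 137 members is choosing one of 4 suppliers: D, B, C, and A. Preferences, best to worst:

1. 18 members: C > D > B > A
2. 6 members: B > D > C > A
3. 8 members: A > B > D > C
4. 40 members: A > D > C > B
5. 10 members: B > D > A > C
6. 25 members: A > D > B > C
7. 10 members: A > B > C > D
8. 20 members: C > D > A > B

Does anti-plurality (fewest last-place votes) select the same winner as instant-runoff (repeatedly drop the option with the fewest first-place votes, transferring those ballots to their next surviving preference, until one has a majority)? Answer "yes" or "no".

no

Anti-plurality — last-place votes: D 10, B 60, C 43, A 24. Winner: D.
Instant-runoff — R1 D 0, B 16, C 38, A 83 (A winner). Winner: A.
The two methods disagree.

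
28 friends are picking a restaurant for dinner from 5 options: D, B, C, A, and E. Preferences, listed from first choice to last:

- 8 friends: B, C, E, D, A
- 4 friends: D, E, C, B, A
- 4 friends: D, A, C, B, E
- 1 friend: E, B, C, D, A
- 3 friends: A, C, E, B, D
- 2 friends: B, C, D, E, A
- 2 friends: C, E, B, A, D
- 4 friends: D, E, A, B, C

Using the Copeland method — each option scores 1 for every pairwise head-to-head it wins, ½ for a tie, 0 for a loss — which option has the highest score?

D: beats A; ties E; loses to B and C → score 1.5.
B: beats D, C, and A; ties E → score 3.5.
C: beats D, A, and E; loses to B → score 3.
A: loses to D, B, C, and E → score 0.
E: beats A; ties D and B; loses to C → score 2.
B has the best pairwise record.

B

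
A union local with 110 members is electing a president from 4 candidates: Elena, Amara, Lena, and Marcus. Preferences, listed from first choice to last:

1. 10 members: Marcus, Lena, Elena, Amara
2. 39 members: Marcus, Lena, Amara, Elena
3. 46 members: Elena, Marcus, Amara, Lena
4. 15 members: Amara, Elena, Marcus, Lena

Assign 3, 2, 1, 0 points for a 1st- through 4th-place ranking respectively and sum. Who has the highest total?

Elena: 10·1 + 39·0 + 46·3 + 15·2 = 178
Amara: 10·0 + 39·1 + 46·1 + 15·3 = 130
Lena: 10·2 + 39·2 + 46·0 + 15·0 = 98
Marcus: 10·3 + 39·3 + 46·2 + 15·1 = 254
Marcus has the highest Borda score (254).

Marcus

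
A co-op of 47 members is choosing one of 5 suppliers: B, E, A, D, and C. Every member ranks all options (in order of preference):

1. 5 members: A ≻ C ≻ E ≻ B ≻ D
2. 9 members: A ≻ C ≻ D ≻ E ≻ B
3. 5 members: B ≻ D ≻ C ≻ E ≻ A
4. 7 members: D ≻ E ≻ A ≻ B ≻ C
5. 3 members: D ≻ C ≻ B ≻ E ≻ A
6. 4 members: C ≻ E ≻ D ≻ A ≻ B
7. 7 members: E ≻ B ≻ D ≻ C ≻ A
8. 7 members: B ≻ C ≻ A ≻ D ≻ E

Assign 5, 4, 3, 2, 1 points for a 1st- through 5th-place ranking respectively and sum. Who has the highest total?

B: 5·2 + 9·1 + 5·5 + 7·2 + 3·3 + 4·1 + 7·4 + 7·5 = 134
E: 5·3 + 9·2 + 5·2 + 7·4 + 3·2 + 4·4 + 7·5 + 7·1 = 135
A: 5·5 + 9·5 + 5·1 + 7·3 + 3·1 + 4·2 + 7·1 + 7·3 = 135
D: 5·1 + 9·3 + 5·4 + 7·5 + 3·5 + 4·3 + 7·3 + 7·2 = 149
C: 5·4 + 9·4 + 5·3 + 7·1 + 3·4 + 4·5 + 7·2 + 7·4 = 152
C has the highest Borda score (152).

C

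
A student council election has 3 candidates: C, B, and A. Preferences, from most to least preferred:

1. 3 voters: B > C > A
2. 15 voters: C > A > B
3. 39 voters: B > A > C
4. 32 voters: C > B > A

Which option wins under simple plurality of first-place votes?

First-place votes: C 47, B 42, A 0.
C has the most first-place votes.

C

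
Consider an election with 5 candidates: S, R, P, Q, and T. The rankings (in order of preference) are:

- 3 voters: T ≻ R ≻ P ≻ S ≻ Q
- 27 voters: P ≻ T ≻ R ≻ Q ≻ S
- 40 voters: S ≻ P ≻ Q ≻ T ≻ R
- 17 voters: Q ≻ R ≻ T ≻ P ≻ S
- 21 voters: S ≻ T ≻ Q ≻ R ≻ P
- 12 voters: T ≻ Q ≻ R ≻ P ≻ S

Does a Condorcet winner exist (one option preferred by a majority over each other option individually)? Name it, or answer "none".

S vs R: 61–59 for S.
S vs P: 61–59 for S.
S vs Q: 64–56 for S.
S vs T: 61–59 for S.
S beats every other option head-to-head.

S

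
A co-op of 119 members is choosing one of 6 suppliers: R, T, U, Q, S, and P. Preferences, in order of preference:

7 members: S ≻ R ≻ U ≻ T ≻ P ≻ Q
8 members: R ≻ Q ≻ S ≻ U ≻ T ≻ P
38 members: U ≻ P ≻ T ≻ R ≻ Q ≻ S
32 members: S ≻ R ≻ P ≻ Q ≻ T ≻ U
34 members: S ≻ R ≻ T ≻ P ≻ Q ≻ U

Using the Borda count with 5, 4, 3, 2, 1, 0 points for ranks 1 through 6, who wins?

R

R: 7·4 + 8·5 + 38·2 + 32·4 + 34·4 = 408
T: 7·2 + 8·1 + 38·3 + 32·1 + 34·3 = 270
U: 7·3 + 8·2 + 38·5 + 32·0 + 34·0 = 227
Q: 7·0 + 8·4 + 38·1 + 32·2 + 34·1 = 168
S: 7·5 + 8·3 + 38·0 + 32·5 + 34·5 = 389
P: 7·1 + 8·0 + 38·4 + 32·3 + 34·2 = 323
R has the highest Borda score (408).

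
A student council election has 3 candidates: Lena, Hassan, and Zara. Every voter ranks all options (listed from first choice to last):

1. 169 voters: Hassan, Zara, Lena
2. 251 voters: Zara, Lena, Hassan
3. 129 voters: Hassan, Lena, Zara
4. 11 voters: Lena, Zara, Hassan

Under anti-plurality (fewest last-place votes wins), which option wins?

Last-place votes: Lena 169, Hassan 262, Zara 129.
Zara is ranked last by the fewest voters, so Zara wins.

Zara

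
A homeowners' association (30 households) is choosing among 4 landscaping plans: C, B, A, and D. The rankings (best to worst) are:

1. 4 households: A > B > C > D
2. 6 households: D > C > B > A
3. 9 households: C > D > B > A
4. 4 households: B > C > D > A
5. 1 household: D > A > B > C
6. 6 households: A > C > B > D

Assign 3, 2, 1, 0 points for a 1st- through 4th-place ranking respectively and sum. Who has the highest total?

C

C: 4·1 + 6·2 + 9·3 + 4·2 + 1·0 + 6·2 = 63
B: 4·2 + 6·1 + 9·1 + 4·3 + 1·1 + 6·1 = 42
A: 4·3 + 6·0 + 9·0 + 4·0 + 1·2 + 6·3 = 32
D: 4·0 + 6·3 + 9·2 + 4·1 + 1·3 + 6·0 = 43
C has the highest Borda score (63).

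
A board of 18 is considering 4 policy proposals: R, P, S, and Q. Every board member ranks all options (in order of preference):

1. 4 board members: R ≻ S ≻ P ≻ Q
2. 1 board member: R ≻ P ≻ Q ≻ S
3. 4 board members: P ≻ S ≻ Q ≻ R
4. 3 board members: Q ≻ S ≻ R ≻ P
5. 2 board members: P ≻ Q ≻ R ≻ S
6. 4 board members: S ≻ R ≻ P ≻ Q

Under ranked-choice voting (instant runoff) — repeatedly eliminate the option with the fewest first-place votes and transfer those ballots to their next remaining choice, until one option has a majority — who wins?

Round 1: R 5, P 6, S 4, Q 3. Eliminate Q.
Round 2: R 5, P 6, S 7. Eliminate R.
Round 3: P 7, S 11. S has a majority.

S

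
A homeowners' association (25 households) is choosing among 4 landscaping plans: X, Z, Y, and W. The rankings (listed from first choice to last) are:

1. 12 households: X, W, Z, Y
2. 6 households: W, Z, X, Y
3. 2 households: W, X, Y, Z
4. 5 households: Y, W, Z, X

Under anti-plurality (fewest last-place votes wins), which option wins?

Last-place votes: X 5, Z 2, Y 18, W 0.
W is ranked last by the fewest voters, so W wins.

W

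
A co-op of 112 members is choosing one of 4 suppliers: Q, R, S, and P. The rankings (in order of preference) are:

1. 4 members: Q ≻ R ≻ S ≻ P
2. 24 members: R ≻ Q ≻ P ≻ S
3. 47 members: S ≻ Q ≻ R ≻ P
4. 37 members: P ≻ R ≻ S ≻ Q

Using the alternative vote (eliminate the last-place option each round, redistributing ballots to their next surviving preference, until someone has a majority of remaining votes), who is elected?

P

Round 1: Q 4, R 24, S 47, P 37. Eliminate Q.
Round 2: R 28, S 47, P 37. Eliminate R.
Round 3: S 51, P 61. P has a majority.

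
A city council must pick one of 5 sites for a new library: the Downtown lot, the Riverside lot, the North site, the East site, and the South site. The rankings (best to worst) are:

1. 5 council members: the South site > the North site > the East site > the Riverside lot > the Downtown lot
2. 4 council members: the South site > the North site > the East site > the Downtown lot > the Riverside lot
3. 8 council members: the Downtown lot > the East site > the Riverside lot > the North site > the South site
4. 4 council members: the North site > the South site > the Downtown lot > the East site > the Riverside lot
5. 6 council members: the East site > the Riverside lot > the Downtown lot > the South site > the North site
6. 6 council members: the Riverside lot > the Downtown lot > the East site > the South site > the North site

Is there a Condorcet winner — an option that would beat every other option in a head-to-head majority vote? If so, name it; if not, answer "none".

Checking pairwise contests:
the Riverside lot beats the Downtown lot 17–16.
the East site beats the Riverside lot 27–6.
the Downtown lot beats the North site 20–13.
the Downtown lot beats the East site 18–15.
the Downtown lot beats the South site 20–13.
Every option loses at least one head-to-head, so there is no Condorcet winner.

none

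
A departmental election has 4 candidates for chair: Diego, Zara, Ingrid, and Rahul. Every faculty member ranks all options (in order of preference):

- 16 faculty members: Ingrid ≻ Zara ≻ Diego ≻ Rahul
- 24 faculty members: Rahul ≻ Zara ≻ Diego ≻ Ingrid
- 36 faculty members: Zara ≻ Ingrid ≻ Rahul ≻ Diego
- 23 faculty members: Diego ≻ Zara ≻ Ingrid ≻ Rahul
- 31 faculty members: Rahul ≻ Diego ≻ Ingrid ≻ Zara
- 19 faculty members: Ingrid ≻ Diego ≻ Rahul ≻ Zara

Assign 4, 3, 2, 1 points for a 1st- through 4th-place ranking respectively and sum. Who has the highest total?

Zara

Diego: 16·2 + 24·2 + 36·1 + 23·4 + 31·3 + 19·3 = 358
Zara: 16·3 + 24·3 + 36·4 + 23·3 + 31·1 + 19·1 = 383
Ingrid: 16·4 + 24·1 + 36·3 + 23·2 + 31·2 + 19·4 = 380
Rahul: 16·1 + 24·4 + 36·2 + 23·1 + 31·4 + 19·2 = 369
Zara has the highest Borda score (383).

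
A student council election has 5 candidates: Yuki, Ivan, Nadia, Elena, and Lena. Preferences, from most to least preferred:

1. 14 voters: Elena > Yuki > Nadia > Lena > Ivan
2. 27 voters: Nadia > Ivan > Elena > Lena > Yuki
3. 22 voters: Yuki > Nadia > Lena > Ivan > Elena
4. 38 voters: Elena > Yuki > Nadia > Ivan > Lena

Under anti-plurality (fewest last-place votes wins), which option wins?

Nadia

Last-place votes: Yuki 27, Ivan 14, Nadia 0, Elena 22, Lena 38.
Nadia is ranked last by the fewest voters, so Nadia wins.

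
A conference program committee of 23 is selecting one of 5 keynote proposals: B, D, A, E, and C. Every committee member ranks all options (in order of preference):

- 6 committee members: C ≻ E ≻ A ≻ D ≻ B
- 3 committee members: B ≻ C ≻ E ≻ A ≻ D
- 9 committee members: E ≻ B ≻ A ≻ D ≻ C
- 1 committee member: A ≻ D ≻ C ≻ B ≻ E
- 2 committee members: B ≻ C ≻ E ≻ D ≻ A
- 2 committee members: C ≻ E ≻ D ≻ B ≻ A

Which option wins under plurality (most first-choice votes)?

E

First-place votes: B 5, D 0, A 1, E 9, C 8.
E has the most first-place votes.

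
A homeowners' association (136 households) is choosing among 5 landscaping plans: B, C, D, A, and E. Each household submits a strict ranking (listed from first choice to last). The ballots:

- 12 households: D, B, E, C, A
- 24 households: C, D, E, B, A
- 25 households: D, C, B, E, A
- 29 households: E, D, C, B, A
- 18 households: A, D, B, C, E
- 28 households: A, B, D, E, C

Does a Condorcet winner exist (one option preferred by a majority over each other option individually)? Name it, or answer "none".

D vs B: 108–28 for D.
D vs C: 112–24 for D.
D vs A: 90–46 for D.
D vs E: 107–29 for D.
D beats every other option head-to-head.

D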